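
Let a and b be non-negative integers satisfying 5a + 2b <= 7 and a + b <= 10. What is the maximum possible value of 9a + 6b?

(a,b)=(0,3) is feasible, giving 18.
(a,b)=(0,2) is feasible, giving 12.
The best lattice point is (0,3), giving 18.

18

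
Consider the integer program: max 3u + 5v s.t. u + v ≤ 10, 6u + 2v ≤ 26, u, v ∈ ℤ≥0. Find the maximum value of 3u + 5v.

(u,v)=(0,10): 1·0+1·10=10≤10, 6·0+2·10=20≤26, objective 50.
(u,v)=(1,9): 1·1+1·9=10≤10, 6·1+2·9=24≤26, objective 48.
(u,v)=(0,9): 1·0+1·9=9≤10, 6·0+2·9=18≤26, objective 45.
The best lattice point is (0,10), giving 50.

50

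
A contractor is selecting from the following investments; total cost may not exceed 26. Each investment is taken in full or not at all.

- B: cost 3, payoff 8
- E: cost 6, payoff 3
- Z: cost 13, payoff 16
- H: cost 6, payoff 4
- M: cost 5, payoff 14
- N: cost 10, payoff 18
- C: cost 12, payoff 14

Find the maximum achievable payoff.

Take B, H, M, and N: cost 3 + 6 + 5 + 10 = 24 ≤ 26, payoff 8 + 4 + 14 + 18 = 44.
No other feasible combination does better.

44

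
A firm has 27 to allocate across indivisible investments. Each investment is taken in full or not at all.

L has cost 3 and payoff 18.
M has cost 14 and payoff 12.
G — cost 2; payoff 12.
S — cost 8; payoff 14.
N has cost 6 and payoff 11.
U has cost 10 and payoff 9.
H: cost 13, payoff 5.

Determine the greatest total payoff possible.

Allowing fractional choices, the relaxed optimum would be about 62.2, but investments are indivisible.
L + M + G + S: cost 3 + 14 + 2 + 8 = 27 ≤ 27, payoff 18 + 12 + 12 + 14 = 56.
L + G + S + N: cost 3 + 2 + 8 + 6 = 19 ≤ 27, payoff 18 + 12 + 14 + 11 = 55.
Best is L, M, G, and S with total payoff 56.

56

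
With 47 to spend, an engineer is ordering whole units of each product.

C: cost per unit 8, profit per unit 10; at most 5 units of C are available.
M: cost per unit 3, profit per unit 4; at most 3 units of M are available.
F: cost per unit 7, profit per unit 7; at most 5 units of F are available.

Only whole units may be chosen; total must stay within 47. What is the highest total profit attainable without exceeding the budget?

M has the best ratio (4/3); taking only M gives at most 3×4 = 12 (stopped by the supply cap of 3).
Mixing does better — 5×C and 2×M: cost 46 ≤ 47, profit 5·10 + 2·4 = 58.

58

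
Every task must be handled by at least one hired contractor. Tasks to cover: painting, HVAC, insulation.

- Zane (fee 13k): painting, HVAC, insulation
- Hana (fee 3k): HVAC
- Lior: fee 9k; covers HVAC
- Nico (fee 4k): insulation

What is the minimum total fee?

13

This is an integer covering problem.
Zane alone covers painting, HVAC, insulation — every task.
Total fee: 13.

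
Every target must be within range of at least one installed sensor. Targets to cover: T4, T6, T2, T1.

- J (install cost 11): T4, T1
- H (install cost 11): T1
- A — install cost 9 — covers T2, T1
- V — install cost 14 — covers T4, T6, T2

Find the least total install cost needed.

23

Choose A and V: together they cover T4, T6, T2, T1 — every target.
Total install cost: 9 + 14 = 23.
No cover costs less than 23.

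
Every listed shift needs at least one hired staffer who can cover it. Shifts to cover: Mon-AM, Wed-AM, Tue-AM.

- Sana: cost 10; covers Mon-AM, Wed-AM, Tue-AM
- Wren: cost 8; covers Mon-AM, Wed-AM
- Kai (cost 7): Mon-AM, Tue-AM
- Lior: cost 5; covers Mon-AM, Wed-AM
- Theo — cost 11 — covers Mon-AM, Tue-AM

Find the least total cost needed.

The greedy cost-per-new-shift heuristic would pick Lior and Kai for 12, but a cheaper cover exists.
Sana alone covers Mon-AM, Wed-AM, Tue-AM — every shift.
Total cost: 10.
No cover costs less than 10.

10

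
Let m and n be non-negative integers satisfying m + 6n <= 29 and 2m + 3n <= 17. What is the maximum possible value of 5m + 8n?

Relaxing integrality, the LP optimum is 44.78 at (m,n) = (1.67, 4.56), which is not an integer point.
(m,n)=(4,3): 1·4+6·3=22≤29, 2·4+3·3=17≤17, objective 44.
(m,n)=(2,4): 1·2+6·4=26≤29, 2·2+3·4=16≤17, objective 42.
(m,n)=(5,2): 1·5+6·2=17≤29, 2·5+3·2=16≤17, objective 41.
Maximum is 44 at (m,n)=(4,3).

44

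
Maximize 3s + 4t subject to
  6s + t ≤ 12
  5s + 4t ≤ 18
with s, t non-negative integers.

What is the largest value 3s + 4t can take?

(s,t)=(0,4): 6·0+1·4=4≤12, 5·0+4·4=16≤18, objective 16.
(s,t)=(1,3): 6·1+1·3=9≤12, 5·1+4·3=17≤18, objective 15.
The best lattice point is (0,4), giving 16.

16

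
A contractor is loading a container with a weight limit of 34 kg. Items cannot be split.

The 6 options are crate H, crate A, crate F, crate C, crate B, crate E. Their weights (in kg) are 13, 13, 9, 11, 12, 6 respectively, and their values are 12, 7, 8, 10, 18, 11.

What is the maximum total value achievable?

Take crate H, crate B, and crate E: weight 13 + 12 + 6 = 31 ≤ 34, value 12 + 18 + 11 = 41.
No other feasible combination does better.

41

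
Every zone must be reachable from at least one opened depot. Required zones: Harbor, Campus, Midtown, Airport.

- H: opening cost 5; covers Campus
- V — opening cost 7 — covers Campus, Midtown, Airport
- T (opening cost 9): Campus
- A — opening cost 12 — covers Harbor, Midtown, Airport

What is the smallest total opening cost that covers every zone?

Choose H and A: together they cover Harbor, Campus, Midtown, Airport — every zone.
Total opening cost: 5 + 12 = 17.

17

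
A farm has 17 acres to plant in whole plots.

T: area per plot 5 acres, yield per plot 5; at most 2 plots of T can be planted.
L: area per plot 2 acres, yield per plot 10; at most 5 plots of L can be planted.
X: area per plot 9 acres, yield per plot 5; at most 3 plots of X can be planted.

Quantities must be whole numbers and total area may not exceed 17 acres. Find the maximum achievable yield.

55

This is a bounded integer knapsack.
L has the best ratio (10/2); taking only L gives at most 5×10 = 50 (stopped by the supply cap of 5).
Mixing does better — 1×T and 5×L: area 15 ≤ 17, yield 1·5 + 5·10 = 55.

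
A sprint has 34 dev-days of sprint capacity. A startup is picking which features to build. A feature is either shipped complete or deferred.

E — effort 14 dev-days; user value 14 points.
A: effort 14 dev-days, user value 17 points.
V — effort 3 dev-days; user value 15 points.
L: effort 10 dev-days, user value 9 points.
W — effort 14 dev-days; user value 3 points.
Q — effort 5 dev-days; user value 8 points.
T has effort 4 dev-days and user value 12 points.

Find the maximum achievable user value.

53

Allowing fractional choices, the relaxed optimum would be about 60.0, but features are indivisible.
E + V + L + T: effort 14 + 3 + 10 + 4 = 31 ≤ 34, user value 14 + 15 + 9 + 12 = 50.
A + V + Q + T: effort 14 + 3 + 5 + 4 = 26 ≤ 34, user value 17 + 15 + 8 + 12 = 52.
A + V + L + T: effort 14 + 3 + 10 + 4 = 31 ≤ 34, user value 17 + 15 + 9 + 12 = 53.
Best is A, V, L, and T with total user value 53.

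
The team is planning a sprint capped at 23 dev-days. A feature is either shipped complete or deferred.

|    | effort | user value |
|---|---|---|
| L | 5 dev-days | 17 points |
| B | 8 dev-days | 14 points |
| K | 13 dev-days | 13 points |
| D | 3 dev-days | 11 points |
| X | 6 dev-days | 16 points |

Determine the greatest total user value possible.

L + B + X: effort 5 + 8 + 6 = 19 ≤ 23, user value 17 + 14 + 16 = 47.
L + B + D + X: effort 5 + 8 + 3 + 6 = 22 ≤ 23, user value 17 + 14 + 11 + 16 = 58.
Best is L, B, D, and X with total user value 58.

58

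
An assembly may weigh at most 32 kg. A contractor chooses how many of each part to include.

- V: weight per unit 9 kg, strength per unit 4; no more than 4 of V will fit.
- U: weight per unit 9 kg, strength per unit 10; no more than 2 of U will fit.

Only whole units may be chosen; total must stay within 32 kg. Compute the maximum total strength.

Take 1×V and 2×U: weight 27 ≤ 32, strength 1·4 + 2·10 = 24.
U has the best ratio (10/9) and is taken to its limit of 2; remaining capacity is filled optimally with the others.

24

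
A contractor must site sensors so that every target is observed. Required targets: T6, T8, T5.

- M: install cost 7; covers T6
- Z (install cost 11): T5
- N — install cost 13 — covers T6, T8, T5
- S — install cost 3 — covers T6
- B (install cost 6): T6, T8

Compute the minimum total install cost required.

13

N alone covers T6, T8, T5 — every target.
Total install cost: 13.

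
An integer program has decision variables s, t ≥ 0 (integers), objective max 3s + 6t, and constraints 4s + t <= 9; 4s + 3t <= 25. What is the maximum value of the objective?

48

(s,t)=(0,8) is feasible, giving 48.
(s,t)=(0,7) is feasible, giving 42.
Maximum is 48 at (s,t)=(0,8).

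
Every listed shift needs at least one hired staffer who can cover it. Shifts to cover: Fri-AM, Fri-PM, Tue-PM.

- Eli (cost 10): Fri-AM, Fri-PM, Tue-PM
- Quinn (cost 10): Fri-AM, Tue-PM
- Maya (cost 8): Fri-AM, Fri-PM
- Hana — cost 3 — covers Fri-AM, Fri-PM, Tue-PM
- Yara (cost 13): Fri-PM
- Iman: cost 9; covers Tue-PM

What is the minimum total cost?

3

Hana alone covers Fri-AM, Fri-PM, Tue-PM — every shift.
Total cost: 3.
No cover costs less than 3.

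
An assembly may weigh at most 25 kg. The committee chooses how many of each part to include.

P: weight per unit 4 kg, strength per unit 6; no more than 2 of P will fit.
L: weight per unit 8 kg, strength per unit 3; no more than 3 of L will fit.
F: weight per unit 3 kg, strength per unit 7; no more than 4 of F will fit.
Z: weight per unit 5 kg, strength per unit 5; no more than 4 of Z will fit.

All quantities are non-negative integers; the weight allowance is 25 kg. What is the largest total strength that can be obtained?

This is a bounded integer knapsack.
Take 2×P, 4×F, and 1×Z: weight 25 ≤ 25, strength 2·6 + 4·7 + 1·5 = 45.
F has the best ratio (7/3) and is taken to its limit of 4; remaining capacity is filled optimally with the others.

45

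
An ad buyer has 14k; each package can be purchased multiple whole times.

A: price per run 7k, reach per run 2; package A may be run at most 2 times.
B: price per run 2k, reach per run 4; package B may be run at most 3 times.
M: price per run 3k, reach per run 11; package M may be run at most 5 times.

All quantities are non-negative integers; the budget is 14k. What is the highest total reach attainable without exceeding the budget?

M has the best ratio (11/3); taking only M gives at most 4×11 = 44 (stopped by the price limit).
Mixing does better — 1×B and 4×M: price 14 ≤ 14, reach 1·4 + 4·11 = 48.

48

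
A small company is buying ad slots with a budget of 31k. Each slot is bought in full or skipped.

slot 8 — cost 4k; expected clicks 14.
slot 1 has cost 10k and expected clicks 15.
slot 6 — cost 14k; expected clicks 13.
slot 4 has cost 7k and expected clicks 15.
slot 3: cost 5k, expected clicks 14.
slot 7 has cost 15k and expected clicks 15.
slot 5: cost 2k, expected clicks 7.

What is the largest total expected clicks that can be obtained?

slot 8 + slot 1 + slot 4 + slot 3 + slot 5: cost 4 + 10 + 7 + 5 + 2 = 28 ≤ 31, expected clicks 14 + 15 + 15 + 14 + 7 = 65.
slot 8 + slot 1 + slot 4 + slot 3: cost 4 + 10 + 7 + 5 = 26 ≤ 31, expected clicks 14 + 15 + 15 + 14 = 58.
Best is slot 8, slot 1, slot 4, slot 3, and slot 5 with total expected clicks 65.

65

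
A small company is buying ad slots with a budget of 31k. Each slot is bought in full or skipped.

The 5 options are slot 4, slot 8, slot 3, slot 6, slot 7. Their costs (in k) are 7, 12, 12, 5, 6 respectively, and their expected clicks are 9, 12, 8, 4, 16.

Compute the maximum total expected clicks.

41

This is a 0-1 knapsack instance.
Take slot 4, slot 8, slot 6, and slot 7: cost 7 + 12 + 5 + 6 = 30 ≤ 31, expected clicks 9 + 12 + 4 + 16 = 41.
No other feasible combination does better.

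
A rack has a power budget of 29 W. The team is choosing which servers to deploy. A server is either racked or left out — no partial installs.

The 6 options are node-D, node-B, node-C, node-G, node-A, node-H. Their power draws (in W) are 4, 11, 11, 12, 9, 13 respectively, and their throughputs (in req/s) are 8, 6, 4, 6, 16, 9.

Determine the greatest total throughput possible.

Allowing fractional choices, the relaxed optimum would be about 34.6, but servers are indivisible.
node-D + node-B + node-A: power draw 4 + 11 + 9 = 24 ≤ 29, throughput 8 + 6 + 16 = 30.
node-D + node-G + node-A: power draw 4 + 12 + 9 = 25 ≤ 29, throughput 8 + 6 + 16 = 30.
node-D + node-A + node-H: power draw 4 + 9 + 13 = 26 ≤ 29, throughput 8 + 16 + 9 = 33.
Best is node-D, node-A, and node-H with total throughput 33.

33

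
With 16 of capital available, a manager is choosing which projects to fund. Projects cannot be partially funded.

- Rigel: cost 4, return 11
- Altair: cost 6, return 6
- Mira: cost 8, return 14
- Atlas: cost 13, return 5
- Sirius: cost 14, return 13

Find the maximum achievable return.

25

Allowing fractional choices, the relaxed optimum would be about 29.0, but projects are indivisible.
Rigel + Altair: cost 4 + 6 = 10 ≤ 16, return 11 + 6 = 17.
Altair + Mira: cost 6 + 8 = 14 ≤ 16, return 6 + 14 = 20.
Rigel + Mira: cost 4 + 8 = 12 ≤ 16, return 11 + 14 = 25.
Best is Rigel and Mira with total return 25.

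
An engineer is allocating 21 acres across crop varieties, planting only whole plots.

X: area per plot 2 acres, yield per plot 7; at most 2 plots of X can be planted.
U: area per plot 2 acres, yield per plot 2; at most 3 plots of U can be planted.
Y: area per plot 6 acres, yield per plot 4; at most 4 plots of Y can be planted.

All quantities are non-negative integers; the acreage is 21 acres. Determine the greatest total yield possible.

This is a bounded integer knapsack.
X has the best ratio (7/2); taking only X gives at most 2×7 = 14 (stopped by the supply cap of 2).
Mixing does better — 2×X, 2×U, and 2×Y: area 20 ≤ 21, yield 2·7 + 2·2 + 2·4 = 26.

26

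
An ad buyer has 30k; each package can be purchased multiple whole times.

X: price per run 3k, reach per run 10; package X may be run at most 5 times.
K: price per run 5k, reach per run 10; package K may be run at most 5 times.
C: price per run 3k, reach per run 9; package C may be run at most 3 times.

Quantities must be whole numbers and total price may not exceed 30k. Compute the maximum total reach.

87

This is a bounded integer knapsack.
5×X, 1×K, and 3×C: price 29 ≤ 30, reach 5·10 + 1·10 + 3·9 = 87.
5×X and 3×K: price 30 ≤ 30, reach 5·10 + 3·10 = 80.
Best is 87.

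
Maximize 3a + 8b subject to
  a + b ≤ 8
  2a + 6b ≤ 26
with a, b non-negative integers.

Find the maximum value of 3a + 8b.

36

Relaxing integrality, the LP optimum is 36.50 at (a,b) = (5.5, 2.5), which is not an integer point.
(a,b)=(4,3): 1·4+1·3=7≤8, 2·4+6·3=26≤26, objective 36.
(a,b)=(6,2): 1·6+1·2=8≤8, 2·6+6·2=24≤26, objective 34.
(a,b)=(3,3): 1·3+1·3=6≤8, 2·3+6·3=24≤26, objective 33.
Maximum is 36 at (a,b)=(4,3).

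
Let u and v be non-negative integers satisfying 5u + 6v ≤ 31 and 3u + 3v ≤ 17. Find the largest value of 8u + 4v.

Relaxing integrality, the LP optimum is 45.33 at (u,v) = (5.67, 0), which is not an integer point.
(u,v)=(5,0): 5·5+6·0=25≤31, 3·5+3·0=15≤17, objective 40.
(u,v)=(4,1): 5·4+6·1=26≤31, 3·4+3·1=15≤17, objective 36.
(u,v)=(4,0): 5·4+6·0=20≤31, 3·4+3·0=12≤17, objective 32.
No feasible integer point exceeds 40.

40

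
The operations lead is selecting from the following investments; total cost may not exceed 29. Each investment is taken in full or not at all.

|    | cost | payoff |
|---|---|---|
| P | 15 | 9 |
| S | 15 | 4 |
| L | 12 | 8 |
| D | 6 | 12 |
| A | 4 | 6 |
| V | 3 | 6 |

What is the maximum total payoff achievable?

33

Allowing fractional choices, the relaxed optimum would be about 34.4, but investments are indivisible.
L + D + A + V: cost 12 + 6 + 4 + 3 = 25 ≤ 29, payoff 8 + 12 + 6 + 6 = 32.
P + D + A + V: cost 15 + 6 + 4 + 3 = 28 ≤ 29, payoff 9 + 12 + 6 + 6 = 33.
Best is P, D, A, and V with total payoff 33.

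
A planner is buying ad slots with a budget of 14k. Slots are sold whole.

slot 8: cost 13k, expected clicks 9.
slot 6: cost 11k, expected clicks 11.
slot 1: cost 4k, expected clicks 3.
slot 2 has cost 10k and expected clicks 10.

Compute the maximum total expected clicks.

Take slot 1 and slot 2: cost 4 + 10 = 14 ≤ 14, expected clicks 3 + 10 = 13.
No other feasible combination does better.

13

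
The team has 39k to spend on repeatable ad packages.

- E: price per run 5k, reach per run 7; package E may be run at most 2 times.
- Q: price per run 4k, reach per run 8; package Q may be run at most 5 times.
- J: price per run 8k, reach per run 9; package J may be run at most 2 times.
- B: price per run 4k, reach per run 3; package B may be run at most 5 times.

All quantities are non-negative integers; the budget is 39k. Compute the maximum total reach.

63

This is a bounded integer knapsack.
Q has the best ratio (8/4); taking only Q gives at most 5×8 = 40 (stopped by the supply cap of 5).
Mixing does better — 2×E, 5×Q, and 1×J: price 38 ≤ 39, reach 2·7 + 5·8 + 1·9 = 63.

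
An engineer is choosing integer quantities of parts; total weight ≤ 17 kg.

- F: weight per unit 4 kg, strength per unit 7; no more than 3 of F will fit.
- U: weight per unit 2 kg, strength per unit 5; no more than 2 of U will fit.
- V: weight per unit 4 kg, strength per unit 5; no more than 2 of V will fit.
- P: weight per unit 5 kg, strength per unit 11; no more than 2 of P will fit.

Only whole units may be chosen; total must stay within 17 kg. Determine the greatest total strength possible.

35

This is a bounded integer knapsack.
1×F, 1×U, and 2×P: weight 16 ≤ 17, strength 1·7 + 1·5 + 2·11 = 34.
2×F, 2×U, and 1×P: weight 17 ≤ 17, strength 2·7 + 2·5 + 1·11 = 35.
Best is 35.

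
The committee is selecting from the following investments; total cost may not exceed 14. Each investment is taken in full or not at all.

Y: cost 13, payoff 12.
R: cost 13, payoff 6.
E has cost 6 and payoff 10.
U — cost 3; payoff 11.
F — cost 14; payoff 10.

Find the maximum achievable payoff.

21

Take E and U: cost 6 + 3 = 9 ≤ 14, payoff 10 + 11 = 21.
No other feasible combination does better.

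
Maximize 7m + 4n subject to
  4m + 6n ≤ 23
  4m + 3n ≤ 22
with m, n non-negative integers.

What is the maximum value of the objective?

(m,n)=(5,0) is feasible, giving 35.
(m,n)=(4,1) is feasible, giving 32.
(m,n)=(4,0) is feasible, giving 28.
No feasible integer point exceeds 35.

35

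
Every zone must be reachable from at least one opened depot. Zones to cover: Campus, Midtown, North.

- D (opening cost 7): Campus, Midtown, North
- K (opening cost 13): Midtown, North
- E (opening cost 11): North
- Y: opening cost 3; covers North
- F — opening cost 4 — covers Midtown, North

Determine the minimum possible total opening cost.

This is a weighted set-cover instance.
The greedy cost-per-new-zone heuristic would pick F and D for 11, but a cheaper cover exists.
D alone covers Campus, Midtown, North — every zone.
Total opening cost: 7.
No cover costs less than 7.

7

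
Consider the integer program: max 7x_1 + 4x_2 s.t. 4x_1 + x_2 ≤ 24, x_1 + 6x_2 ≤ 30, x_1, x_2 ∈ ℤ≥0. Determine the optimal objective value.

51

Relaxing integrality, the LP optimum is 51.39 at (x_1,x_2) = (4.96, 4.17), which is not an integer point.
(x_1,x_2)=(5,4): 4·5+1·4=24≤24, 1·5+6·4=29≤30, objective 51.
(x_1,x_2)=(5,3): 4·5+1·3=23≤24, 1·5+6·3=23≤30, objective 47.
(x_1,x_2)=(4,4): 4·4+1·4=20≤24, 1·4+6·4=28≤30, objective 44.
The best lattice point is (5,4), giving 51.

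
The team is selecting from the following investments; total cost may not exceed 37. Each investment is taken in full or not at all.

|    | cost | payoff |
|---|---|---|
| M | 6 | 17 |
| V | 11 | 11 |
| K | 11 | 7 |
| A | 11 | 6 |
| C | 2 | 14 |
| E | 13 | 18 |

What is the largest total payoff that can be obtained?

60

This is a 0-1 knapsack instance.
Take M, V, C, and E: cost 6 + 11 + 2 + 13 = 32 ≤ 37, payoff 17 + 11 + 14 + 18 = 60.
No other feasible combination does better.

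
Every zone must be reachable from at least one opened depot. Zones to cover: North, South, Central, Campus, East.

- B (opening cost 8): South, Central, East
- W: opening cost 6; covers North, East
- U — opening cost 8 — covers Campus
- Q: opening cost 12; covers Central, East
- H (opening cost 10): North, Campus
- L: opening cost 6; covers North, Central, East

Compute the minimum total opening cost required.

18

Choose B and H: together they cover North, South, Central, Campus, East — every zone.
Total opening cost: 8 + 10 = 18.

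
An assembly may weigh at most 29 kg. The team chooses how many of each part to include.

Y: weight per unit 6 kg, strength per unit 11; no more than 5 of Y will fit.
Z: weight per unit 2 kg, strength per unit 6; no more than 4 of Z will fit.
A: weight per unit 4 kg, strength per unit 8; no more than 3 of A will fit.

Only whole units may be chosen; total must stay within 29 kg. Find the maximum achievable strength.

This is a bounded integer knapsack.
2×Y, 4×Z, and 2×A: weight 28 ≤ 29, strength 2·11 + 4·6 + 2·8 = 62.
1×Y, 4×Z, and 3×A: weight 26 ≤ 29, strength 1·11 + 4·6 + 3·8 = 59.
Best is 62.

62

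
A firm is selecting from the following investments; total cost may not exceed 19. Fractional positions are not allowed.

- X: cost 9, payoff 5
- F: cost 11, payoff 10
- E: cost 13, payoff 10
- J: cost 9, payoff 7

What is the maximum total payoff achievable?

This is a 0-1 knapsack instance.
Allowing fractional choices, the relaxed optimum would be about 16.2, but investments are indivisible.
X + J: cost 9 + 9 = 18 ≤ 19, payoff 5 + 7 = 12.
E: cost 13 ≤ 19, payoff 10.
F: cost 11 ≤ 19, payoff 10.
Best is X and J with total payoff 12.

12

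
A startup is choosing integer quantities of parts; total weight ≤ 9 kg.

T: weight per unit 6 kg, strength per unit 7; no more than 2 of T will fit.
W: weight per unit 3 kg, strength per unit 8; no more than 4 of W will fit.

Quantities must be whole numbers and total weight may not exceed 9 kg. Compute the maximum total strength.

24

2×W: weight 6 ≤ 9, strength 2·8 = 16.
3×W: weight 9 ≤ 9, strength 3·8 = 24.
Best is 24.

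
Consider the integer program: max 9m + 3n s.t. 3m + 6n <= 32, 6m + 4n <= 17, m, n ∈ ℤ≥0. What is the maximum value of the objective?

21

(m,n)=(2,1): 3·2+6·1=12≤32, 6·2+4·1=16≤17, objective 21.
(m,n)=(2,0): 3·2+6·0=6≤32, 6·2+4·0=12≤17, objective 18.
(m,n)=(1,2): 3·1+6·2=15≤32, 6·1+4·2=14≤17, objective 15.
The best lattice point is (2,1), giving 21.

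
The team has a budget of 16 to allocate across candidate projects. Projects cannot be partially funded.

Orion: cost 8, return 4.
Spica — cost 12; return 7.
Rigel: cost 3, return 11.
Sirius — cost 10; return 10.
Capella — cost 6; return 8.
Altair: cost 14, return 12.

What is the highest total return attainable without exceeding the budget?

Allowing fractional choices, the relaxed optimum would be about 26.0, but projects are indivisible.
Rigel + Sirius: cost 3 + 10 = 13 ≤ 16, return 11 + 10 = 21.
Rigel + Capella: cost 3 + 6 = 9 ≤ 16, return 11 + 8 = 19.
Best is Rigel and Sirius with total return 21.

21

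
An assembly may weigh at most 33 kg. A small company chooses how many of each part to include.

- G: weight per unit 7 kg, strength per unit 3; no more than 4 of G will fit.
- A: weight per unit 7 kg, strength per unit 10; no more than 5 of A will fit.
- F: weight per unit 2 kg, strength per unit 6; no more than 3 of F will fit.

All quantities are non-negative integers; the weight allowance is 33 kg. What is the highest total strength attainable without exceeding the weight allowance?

This is a bounded integer knapsack.
3×A and 3×F: weight 27 ≤ 33, strength 3·10 + 3·6 = 48.
4×A and 2×F: weight 32 ≤ 33, strength 4·10 + 2·6 = 52.
Best is 52.

52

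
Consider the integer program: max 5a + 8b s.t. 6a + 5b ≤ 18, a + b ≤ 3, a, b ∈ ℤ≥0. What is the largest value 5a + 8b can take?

24

(a,b)=(0,3): 6·0+5·3=15≤18, 1·0+1·3=3≤3, objective 24.
(a,b)=(1,2): 6·1+5·2=16≤18, 1·1+1·2=3≤3, objective 21.
The best lattice point is (0,3), giving 24.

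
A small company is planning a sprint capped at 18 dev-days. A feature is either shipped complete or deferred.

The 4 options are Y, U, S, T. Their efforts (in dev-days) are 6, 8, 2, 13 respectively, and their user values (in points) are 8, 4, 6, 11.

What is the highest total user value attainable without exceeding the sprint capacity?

18

Allowing fractional choices, the relaxed optimum would be about 22.5, but features are indivisible.
Y + S: effort 6 + 2 = 8 ≤ 18, user value 8 + 6 = 14.
S + T: effort 2 + 13 = 15 ≤ 18, user value 6 + 11 = 17.
Y + U + S: effort 6 + 8 + 2 = 16 ≤ 18, user value 8 + 4 + 6 = 18.
Best is Y, U, and S with total user value 18.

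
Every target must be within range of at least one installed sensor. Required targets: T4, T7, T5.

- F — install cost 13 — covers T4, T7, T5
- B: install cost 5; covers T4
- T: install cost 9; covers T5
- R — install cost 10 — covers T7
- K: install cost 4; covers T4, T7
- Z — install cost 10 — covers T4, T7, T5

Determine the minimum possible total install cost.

The greedy cost-per-new-target heuristic would pick K and T for 13, but a cheaper cover exists.
Z alone covers T4, T7, T5 — every target.
Total install cost: 10.
No cover costs less than 10.

10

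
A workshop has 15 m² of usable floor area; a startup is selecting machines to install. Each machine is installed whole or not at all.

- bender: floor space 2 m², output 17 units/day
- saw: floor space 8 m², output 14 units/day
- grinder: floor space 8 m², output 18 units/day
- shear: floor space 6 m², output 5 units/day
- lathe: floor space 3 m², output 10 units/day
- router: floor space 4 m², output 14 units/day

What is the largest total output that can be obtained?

49

Allowing fractional choices, the relaxed optimum would be about 54.5, but machines are indivisible.
bender + grinder + router: floor space 2 + 8 + 4 = 14 ≤ 15, output 17 + 18 + 14 = 49.
bender + shear + lathe + router: floor space 2 + 6 + 3 + 4 = 15 ≤ 15, output 17 + 5 + 10 + 14 = 46.
Best is bender, grinder, and router with total output 49.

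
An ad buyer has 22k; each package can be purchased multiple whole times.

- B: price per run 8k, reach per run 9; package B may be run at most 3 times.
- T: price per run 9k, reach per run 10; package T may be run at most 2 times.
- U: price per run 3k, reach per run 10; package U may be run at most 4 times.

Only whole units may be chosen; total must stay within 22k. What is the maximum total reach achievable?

U has the best ratio (10/3); taking only U gives at most 4×10 = 40 (stopped by the supply cap of 4).
Mixing does better — 1×T and 4×U: price 21 ≤ 22, reach 1·10 + 4·10 = 50.

50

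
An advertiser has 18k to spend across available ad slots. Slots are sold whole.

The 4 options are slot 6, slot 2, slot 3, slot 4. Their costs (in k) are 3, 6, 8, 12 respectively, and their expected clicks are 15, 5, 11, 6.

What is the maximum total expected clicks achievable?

Take slot 6, slot 2, and slot 3: cost 3 + 6 + 8 = 17 ≤ 18, expected clicks 15 + 5 + 11 = 31.
No other feasible combination does better.

31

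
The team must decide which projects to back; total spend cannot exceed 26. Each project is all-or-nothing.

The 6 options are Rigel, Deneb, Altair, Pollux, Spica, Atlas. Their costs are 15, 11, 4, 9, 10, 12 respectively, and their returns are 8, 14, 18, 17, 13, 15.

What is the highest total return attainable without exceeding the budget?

50

Allowing fractional choices, the relaxed optimum would be about 51.8, but projects are indivisible.
Altair + Pollux + Atlas: cost 4 + 9 + 12 = 25 ≤ 26, return 18 + 17 + 15 = 50.
Altair + Pollux + Spica: cost 4 + 9 + 10 = 23 ≤ 26, return 18 + 17 + 13 = 48.
Deneb + Altair + Pollux: cost 11 + 4 + 9 = 24 ≤ 26, return 14 + 18 + 17 = 49.
Best is Altair, Pollux, and Atlas with total return 50.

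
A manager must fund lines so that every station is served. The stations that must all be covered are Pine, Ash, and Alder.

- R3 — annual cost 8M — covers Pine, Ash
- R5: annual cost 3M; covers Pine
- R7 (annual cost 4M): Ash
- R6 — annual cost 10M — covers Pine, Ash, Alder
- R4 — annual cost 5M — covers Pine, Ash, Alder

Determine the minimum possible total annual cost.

R4 alone covers Pine, Ash, Alder — every station.
Total annual cost: 5.
No cover costs less than 5.

5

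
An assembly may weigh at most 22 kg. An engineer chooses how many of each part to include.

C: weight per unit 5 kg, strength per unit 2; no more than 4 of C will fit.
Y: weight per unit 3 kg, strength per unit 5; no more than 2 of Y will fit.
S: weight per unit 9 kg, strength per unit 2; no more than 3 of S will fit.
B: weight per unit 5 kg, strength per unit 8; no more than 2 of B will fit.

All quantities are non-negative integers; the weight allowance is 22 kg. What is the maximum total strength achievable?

28

Take 1×C, 2×Y, and 2×B: weight 21 ≤ 22, strength 1·2 + 2·5 + 2·8 = 28.
Y has the best ratio (5/3) and is taken to its limit of 2; remaining capacity is filled optimally with the others.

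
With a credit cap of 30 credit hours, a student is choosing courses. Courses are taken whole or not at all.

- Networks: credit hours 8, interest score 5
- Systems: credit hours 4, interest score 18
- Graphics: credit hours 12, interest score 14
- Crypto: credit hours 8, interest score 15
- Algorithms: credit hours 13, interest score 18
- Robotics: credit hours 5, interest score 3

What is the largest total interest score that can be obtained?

Systems + Crypto + Algorithms + Robotics: credit hours 4 + 8 + 13 + 5 = 30 ≤ 30, interest score 18 + 15 + 18 + 3 = 54.
Systems + Crypto + Algorithms: credit hours 4 + 8 + 13 = 25 ≤ 30, interest score 18 + 15 + 18 = 51.
Systems + Graphics + Algorithms: credit hours 4 + 12 + 13 = 29 ≤ 30, interest score 18 + 14 + 18 = 50.
Best is Systems, Crypto, Algorithms, and Robotics with total interest score 54.

54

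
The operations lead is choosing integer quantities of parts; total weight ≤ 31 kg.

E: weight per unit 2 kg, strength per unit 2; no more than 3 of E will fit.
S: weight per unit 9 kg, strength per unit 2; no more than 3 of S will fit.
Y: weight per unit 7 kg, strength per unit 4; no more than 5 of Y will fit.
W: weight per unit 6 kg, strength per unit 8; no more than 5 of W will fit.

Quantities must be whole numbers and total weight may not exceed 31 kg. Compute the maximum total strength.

5×W: weight 30 ≤ 31, strength 5·8 = 40.
3×E and 4×W: weight 30 ≤ 31, strength 3·2 + 4·8 = 38.
Best is 40.

40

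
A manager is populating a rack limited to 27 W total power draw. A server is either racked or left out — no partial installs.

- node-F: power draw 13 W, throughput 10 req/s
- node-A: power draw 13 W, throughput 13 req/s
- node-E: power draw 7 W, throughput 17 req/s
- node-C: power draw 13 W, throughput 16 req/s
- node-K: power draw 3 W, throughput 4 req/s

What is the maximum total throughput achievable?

37

Allowing fractional choices, the relaxed optimum would be about 41.0, but servers are indivisible.
node-E + node-C + node-K: power draw 7 + 13 + 3 = 23 ≤ 27, throughput 17 + 16 + 4 = 37.
node-E + node-C: power draw 7 + 13 = 20 ≤ 27, throughput 17 + 16 = 33.
node-A + node-E + node-K: power draw 13 + 7 + 3 = 23 ≤ 27, throughput 13 + 17 + 4 = 34.
Best is node-E, node-C, and node-K with total throughput 37.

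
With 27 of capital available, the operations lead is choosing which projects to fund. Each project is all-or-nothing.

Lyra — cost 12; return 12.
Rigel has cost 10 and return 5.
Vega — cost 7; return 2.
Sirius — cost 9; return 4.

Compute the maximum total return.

Allowing fractional choices, the relaxed optimum would be about 19.2, but projects are indivisible.
Lyra + Vega: cost 12 + 7 = 19 ≤ 27, return 12 + 2 = 14.
Lyra + Sirius: cost 12 + 9 = 21 ≤ 27, return 12 + 4 = 16.
Lyra + Rigel: cost 12 + 10 = 22 ≤ 27, return 12 + 5 = 17.
Best is Lyra and Rigel with total return 17.

17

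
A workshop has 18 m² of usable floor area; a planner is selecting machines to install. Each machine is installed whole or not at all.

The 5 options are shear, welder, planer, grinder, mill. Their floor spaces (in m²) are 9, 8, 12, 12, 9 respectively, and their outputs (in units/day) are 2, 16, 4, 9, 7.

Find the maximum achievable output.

23

This is an integer program with binary decision variables.
Allowing fractional choices, the relaxed optimum would be about 23.8, but machines are indivisible.
welder: floor space 8 ≤ 18, output 16.
shear + welder: floor space 9 + 8 = 17 ≤ 18, output 2 + 16 = 18.
welder + mill: floor space 8 + 9 = 17 ≤ 18, output 16 + 7 = 23.
Best is welder and mill with total output 23.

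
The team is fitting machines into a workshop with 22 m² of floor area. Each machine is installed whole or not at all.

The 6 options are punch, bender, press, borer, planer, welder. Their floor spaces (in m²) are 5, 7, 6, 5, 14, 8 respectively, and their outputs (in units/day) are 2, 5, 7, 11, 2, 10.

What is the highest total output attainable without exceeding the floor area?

Allowing fractional choices, the relaxed optimum would be about 30.1, but machines are indivisible.
press + borer + welder: floor space 6 + 5 + 8 = 19 ≤ 22, output 7 + 11 + 10 = 28.
bender + borer + welder: floor space 7 + 5 + 8 = 20 ≤ 22, output 5 + 11 + 10 = 26.
Best is press, borer, and welder with total output 28.

28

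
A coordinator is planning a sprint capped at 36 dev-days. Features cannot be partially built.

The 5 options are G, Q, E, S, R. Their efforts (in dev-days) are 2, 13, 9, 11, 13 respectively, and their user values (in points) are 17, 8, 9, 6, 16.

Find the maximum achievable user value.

48

G + E + R: effort 2 + 9 + 13 = 24 ≤ 36, user value 17 + 9 + 16 = 42.
G + Q + R: effort 2 + 13 + 13 = 28 ≤ 36, user value 17 + 8 + 16 = 41.
G + E + S + R: effort 2 + 9 + 11 + 13 = 35 ≤ 36, user value 17 + 9 + 6 + 16 = 48.
Best is G, E, S, and R with total user value 48.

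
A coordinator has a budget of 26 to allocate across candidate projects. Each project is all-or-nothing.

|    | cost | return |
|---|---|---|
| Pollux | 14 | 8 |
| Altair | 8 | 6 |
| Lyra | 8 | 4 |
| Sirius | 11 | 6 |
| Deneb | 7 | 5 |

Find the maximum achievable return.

This is a 0-1 knapsack instance.
Altair + Sirius + Deneb: cost 8 + 11 + 7 = 26 ≤ 26, return 6 + 6 + 5 = 17.
Altair + Lyra + Deneb: cost 8 + 8 + 7 = 23 ≤ 26, return 6 + 4 + 5 = 15.
Best is Altair, Sirius, and Deneb with total return 17.

17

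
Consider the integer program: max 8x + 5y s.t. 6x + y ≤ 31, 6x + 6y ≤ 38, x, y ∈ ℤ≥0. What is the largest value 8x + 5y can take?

45

(x,y)=(5,1): 6·5+1·1=31≤31, 6·5+6·1=36≤38, objective 45.
(x,y)=(4,2): 6·4+1·2=26≤31, 6·4+6·2=36≤38, objective 42.
(x,y)=(5,0): 6·5+1·0=30≤31, 6·5+6·0=30≤38, objective 40.
The best lattice point is (5,1), giving 45.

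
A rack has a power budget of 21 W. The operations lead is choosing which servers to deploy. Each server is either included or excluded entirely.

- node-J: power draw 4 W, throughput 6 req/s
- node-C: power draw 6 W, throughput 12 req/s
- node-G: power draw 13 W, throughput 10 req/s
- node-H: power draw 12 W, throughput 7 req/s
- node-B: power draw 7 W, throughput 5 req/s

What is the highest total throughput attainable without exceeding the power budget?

Take node-J, node-C, and node-B: power draw 4 + 6 + 7 = 17 ≤ 21, throughput 6 + 12 + 5 = 23.
No other feasible combination does better.

23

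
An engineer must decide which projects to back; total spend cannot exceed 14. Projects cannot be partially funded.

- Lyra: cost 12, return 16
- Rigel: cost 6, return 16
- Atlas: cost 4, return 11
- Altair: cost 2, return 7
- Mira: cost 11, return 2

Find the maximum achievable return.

Take Rigel, Atlas, and Altair: cost 6 + 4 + 2 = 12 ≤ 14, return 16 + 11 + 7 = 34.
No other feasible combination does better.

34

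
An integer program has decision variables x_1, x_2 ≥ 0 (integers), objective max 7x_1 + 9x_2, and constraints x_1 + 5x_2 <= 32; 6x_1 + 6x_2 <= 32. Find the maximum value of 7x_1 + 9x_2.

45

(x_1,x_2)=(0,5): 1·0+5·5=25≤32, 6·0+6·5=30≤32, objective 45.
(x_1,x_2)=(1,4): 1·1+5·4=21≤32, 6·1+6·4=30≤32, objective 43.
(x_1,x_2)=(0,4): 1·0+5·4=20≤32, 6·0+6·4=24≤32, objective 36.
No feasible integer point exceeds 45.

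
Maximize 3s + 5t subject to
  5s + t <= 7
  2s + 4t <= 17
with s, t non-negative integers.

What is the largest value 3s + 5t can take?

20

The continuous relaxation peaks at (0.611, 3.94) with value 21.56; rounding to a feasible lattice point costs some objective.
(s,t)=(0,4) is feasible, giving 20.
(s,t)=(0,3) is feasible, giving 15.
Maximum is 20 at (s,t)=(0,4).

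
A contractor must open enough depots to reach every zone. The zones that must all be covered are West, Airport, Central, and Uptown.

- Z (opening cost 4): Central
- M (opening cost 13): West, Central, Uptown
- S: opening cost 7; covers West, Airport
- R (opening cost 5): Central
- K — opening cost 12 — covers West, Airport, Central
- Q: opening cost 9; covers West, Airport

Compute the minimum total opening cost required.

The greedy cost-per-new-zone heuristic would pick S, Z, and M for 24, but a cheaper cover exists.
Choose M and S: together they cover West, Airport, Central, Uptown — every zone.
Total opening cost: 13 + 7 = 20.
No cover costs less than 20.

20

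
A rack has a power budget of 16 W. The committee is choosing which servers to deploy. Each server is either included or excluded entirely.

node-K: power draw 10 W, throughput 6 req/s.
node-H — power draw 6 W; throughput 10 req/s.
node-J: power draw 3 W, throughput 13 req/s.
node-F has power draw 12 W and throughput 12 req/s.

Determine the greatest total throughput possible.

Allowing fractional choices, the relaxed optimum would be about 30.0, but servers are indivisible.
node-K + node-J: power draw 10 + 3 = 13 ≤ 16, throughput 6 + 13 = 19.
node-H + node-J: power draw 6 + 3 = 9 ≤ 16, throughput 10 + 13 = 23.
node-J + node-F: power draw 3 + 12 = 15 ≤ 16, throughput 13 + 12 = 25.
Best is node-J and node-F with total throughput 25.

25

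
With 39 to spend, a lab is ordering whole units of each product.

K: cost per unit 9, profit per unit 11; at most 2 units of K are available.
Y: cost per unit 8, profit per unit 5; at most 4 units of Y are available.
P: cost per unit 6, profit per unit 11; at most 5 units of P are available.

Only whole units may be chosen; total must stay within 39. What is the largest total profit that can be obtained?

1×K and 5×P: cost 39 ≤ 39, profit 1·11 + 5·11 = 66.
1×Y and 5×P: cost 38 ≤ 39, profit 1·5 + 5·11 = 60.
Best is 66.

66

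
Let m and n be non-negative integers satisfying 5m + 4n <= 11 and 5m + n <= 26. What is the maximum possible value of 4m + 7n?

(m,n)=(0,2): 5·0+4·2=8≤11, 5·0+1·2=2≤26, objective 14.
(m,n)=(1,1): 5·1+4·1=9≤11, 5·1+1·1=6≤26, objective 11.
(m,n)=(0,1): 5·0+4·1=4≤11, 5·0+1·1=1≤26, objective 7.
No feasible integer point exceeds 14.

14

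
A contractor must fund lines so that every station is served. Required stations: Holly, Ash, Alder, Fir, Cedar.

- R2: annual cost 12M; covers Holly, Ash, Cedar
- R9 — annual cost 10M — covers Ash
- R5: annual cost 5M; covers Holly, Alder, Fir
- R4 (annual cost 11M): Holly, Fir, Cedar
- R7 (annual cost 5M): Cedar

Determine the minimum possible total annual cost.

17

This is an integer covering problem.
The greedy cost-per-new-station heuristic would pick R5, R7, and R9 for 20, but a cheaper cover exists.
Choose R2 and R5: together they cover Holly, Ash, Alder, Fir, Cedar — every station.
Total annual cost: 12 + 5 = 17.
No cover costs less than 17.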